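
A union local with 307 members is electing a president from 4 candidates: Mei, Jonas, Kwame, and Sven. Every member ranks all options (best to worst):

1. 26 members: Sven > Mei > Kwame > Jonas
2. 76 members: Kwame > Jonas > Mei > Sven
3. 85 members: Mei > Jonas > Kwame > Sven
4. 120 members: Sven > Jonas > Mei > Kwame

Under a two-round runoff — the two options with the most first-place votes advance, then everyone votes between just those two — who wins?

Mei

Round 1 first-place votes: Mei 85, Jonas 0, Kwame 76, Sven 146.
Sven and Mei advance.
Runoff: Sven is preferred to Mei by 146 voters; Mei by 161.
Mei wins the runoff.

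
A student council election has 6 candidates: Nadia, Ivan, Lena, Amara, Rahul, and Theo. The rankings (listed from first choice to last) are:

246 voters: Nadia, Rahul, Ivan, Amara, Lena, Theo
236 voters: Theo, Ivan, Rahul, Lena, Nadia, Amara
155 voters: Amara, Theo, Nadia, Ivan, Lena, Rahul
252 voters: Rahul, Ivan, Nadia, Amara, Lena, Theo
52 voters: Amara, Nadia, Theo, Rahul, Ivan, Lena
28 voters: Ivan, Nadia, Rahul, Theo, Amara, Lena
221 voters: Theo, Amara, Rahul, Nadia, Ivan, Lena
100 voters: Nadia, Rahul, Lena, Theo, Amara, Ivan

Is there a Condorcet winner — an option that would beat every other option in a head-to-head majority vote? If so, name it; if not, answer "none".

Checking pairwise contests:
Rahul beats Nadia 709–581.
Nadia beats Ivan 774–516.
Nadia beats Lena 1054–236.
Nadia beats Amara 862–428.
Theo beats Rahul 664–626.
Nadia beats Theo 678–612.
Every option loses at least one head-to-head, so there is no Condorcet winner.

none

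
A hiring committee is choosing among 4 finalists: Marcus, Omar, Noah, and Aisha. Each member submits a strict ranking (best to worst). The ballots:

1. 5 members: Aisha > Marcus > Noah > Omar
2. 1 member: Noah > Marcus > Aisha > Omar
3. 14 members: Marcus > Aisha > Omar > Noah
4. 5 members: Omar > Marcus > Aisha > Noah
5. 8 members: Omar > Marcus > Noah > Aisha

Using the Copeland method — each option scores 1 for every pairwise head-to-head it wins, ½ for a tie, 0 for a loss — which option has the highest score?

Marcus

Marcus: beats Omar, Noah, and Aisha → score 3.
Omar: beats Noah; loses to Marcus and Aisha → score 1.
Noah: loses to Marcus, Omar, and Aisha → score 0.
Aisha: beats Omar and Noah; loses to Marcus → score 2.
Marcus has the best pairwise record.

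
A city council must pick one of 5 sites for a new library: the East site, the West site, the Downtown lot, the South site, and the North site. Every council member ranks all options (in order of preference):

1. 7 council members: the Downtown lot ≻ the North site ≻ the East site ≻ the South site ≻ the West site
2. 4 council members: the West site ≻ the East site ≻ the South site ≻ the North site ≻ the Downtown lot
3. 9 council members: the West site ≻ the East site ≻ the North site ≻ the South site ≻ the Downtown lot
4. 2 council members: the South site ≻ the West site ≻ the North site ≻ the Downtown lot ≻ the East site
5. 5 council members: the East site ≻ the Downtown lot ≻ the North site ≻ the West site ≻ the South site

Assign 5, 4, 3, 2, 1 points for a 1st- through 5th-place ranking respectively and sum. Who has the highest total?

the East site

the East site: 7·3 + 4·4 + 9·4 + 2·1 + 5·5 = 100
the West site: 7·1 + 4·5 + 9·5 + 2·4 + 5·2 = 90
the Downtown lot: 7·5 + 4·1 + 9·1 + 2·2 + 5·4 = 72
the South site: 7·2 + 4·3 + 9·2 + 2·5 + 5·1 = 59
the North site: 7·4 + 4·2 + 9·3 + 2·3 + 5·3 = 84
the East site has the highest Borda score (100).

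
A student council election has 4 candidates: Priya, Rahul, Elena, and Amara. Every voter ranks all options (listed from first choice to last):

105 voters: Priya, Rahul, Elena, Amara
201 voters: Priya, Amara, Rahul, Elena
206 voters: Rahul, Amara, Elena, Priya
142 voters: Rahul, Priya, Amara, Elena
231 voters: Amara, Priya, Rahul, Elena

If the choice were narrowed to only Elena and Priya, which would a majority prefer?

Voters preferring Elena to Priya: 206; preferring Priya to Elena: 679.
Priya wins the head-to-head.

Priya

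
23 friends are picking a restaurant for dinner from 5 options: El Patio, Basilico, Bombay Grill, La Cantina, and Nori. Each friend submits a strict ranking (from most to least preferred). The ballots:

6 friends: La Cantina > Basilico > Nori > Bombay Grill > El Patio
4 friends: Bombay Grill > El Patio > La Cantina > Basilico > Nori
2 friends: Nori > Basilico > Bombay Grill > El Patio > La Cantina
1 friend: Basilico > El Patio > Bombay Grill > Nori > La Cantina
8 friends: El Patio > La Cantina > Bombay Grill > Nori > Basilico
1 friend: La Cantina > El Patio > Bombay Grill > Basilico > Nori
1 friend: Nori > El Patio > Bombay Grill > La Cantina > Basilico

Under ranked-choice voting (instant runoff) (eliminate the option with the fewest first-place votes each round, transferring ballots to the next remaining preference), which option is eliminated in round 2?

Round 1: El Patio 8, Basilico 1, Bombay Grill 4, La Cantina 7, Nori 3. Eliminate Basilico.
Round 2: El Patio 9, Bombay Grill 4, La Cantina 7, Nori 3. Eliminate Nori.

Nori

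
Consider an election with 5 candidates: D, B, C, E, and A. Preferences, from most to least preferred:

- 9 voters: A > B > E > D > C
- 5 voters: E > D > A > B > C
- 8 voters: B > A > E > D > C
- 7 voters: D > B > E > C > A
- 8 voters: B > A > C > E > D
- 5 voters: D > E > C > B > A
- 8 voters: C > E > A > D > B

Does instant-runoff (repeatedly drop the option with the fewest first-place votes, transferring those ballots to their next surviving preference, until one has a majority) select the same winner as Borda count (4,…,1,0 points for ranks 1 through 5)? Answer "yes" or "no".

Instant-runoff — R1 D 12, B 16, C 8, E 5, A 9 (E out); R2 D 17, B 16, C 8, A 9 (C out); R3 D 17, B 16, A 17 (B out); R4 D 17, A 33 (A winner). Winner: A.
Borda — scores: D 88, B 122, C 65, E 115, A 110. Winner: B.
The two methods disagree.

no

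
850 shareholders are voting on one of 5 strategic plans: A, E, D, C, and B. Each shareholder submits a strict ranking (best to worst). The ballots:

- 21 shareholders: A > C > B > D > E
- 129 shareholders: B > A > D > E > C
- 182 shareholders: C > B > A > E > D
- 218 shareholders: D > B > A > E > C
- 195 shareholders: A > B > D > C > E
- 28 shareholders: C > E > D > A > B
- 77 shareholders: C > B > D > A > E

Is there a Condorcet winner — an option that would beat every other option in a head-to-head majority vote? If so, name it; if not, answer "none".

B

B vs A: 606–244 for B.
B vs E: 822–28 for B.
B vs D: 604–246 for B.
B vs C: 542–308 for B.
B beats every other option head-to-head.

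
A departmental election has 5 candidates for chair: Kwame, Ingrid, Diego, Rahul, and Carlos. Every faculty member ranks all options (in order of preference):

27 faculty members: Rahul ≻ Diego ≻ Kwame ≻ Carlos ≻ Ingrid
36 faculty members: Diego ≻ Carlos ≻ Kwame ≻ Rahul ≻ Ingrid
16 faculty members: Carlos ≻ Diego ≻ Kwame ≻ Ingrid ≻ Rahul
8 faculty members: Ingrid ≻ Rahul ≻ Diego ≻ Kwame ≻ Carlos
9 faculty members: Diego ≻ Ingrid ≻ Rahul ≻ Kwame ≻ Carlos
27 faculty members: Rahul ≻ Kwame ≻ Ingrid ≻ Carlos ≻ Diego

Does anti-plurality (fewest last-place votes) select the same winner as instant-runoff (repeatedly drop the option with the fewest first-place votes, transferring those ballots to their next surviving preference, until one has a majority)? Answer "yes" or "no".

no

Anti-plurality — last-place votes: Kwame 0, Ingrid 63, Diego 27, Rahul 16, Carlos 17. Winner: Kwame.
Instant-runoff — R1 Kwame 0, Ingrid 8, Diego 45, Rahul 54, Carlos 16 (Kwame out); R2 Ingrid 8, Diego 45, Rahul 54, Carlos 16 (Ingrid out); R3 Diego 45, Rahul 62, Carlos 16 (Rahul winner). Winner: Rahul.
The two methods disagree.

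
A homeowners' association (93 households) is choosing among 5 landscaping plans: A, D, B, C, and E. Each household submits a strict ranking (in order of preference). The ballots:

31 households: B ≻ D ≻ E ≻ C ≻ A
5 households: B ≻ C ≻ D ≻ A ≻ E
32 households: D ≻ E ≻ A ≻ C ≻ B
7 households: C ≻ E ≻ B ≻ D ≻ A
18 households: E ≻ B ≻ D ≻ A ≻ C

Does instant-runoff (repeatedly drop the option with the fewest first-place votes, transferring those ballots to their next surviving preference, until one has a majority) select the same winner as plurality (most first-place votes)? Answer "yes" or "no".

Instant-runoff — R1 A 0, D 32, B 36, C 7, E 18 (A out); R2 D 32, B 36, C 7, E 18 (C out); R3 D 32, B 36, E 25 (E out); R4 D 32, B 61 (B winner). Winner: B.
Plurality — first-place votes: A 0, D 32, B 36, C 7, E 18. Winner: B.
The two methods agree.

yes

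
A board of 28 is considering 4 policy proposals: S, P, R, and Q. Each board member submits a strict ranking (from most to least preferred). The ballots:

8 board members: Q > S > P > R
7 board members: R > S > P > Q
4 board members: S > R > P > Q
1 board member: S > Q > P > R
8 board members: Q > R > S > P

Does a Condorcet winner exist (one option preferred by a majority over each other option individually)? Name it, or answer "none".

Q

Q vs S: 16–12 for Q.
Q vs P: 17–11 for Q.
Q vs R: 17–11 for Q.
Q beats every other option head-to-head.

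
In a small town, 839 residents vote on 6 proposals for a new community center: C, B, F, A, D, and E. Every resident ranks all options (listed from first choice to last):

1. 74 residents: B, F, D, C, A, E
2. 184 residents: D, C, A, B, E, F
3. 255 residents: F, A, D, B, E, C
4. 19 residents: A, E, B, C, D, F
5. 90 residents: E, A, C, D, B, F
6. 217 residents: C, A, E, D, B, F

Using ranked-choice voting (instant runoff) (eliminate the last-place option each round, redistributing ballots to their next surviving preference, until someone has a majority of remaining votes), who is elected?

Round 1: C 217, B 74, F 255, A 19, D 184, E 90. Eliminate A.
Round 2: C 217, B 74, F 255, D 184, E 109. Eliminate B.
Round 3: C 217, F 329, D 184, E 109. Eliminate E.
Round 4: C 326, F 329, D 184. Eliminate D.
Round 5: C 510, F 329. C has a majority.

C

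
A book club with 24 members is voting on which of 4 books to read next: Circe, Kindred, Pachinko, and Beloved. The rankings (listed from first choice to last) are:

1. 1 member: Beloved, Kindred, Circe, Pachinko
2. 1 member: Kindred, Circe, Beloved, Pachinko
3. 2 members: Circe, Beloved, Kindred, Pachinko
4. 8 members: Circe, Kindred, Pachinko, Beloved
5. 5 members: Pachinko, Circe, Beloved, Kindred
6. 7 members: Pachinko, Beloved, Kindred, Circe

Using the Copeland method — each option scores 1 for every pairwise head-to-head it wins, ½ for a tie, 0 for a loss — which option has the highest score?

Circe

Circe: beats Kindred and Beloved; ties Pachinko → score 2.5.
Kindred: ties Pachinko; loses to Circe and Beloved → score 0.5.
Pachinko: beats Beloved; ties Circe and Kindred → score 2.
Beloved: beats Kindred; loses to Circe and Pachinko → score 1.
Circe has the best pairwise record.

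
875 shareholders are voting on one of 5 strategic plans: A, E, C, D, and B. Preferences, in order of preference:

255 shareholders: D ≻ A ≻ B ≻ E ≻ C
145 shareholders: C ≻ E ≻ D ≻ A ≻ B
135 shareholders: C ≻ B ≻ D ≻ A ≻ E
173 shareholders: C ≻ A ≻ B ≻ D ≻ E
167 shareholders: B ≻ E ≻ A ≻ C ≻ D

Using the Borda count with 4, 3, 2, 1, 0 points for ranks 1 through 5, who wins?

A: 255·3 + 145·1 + 135·1 + 173·3 + 167·2 = 1898
E: 255·1 + 145·3 + 135·0 + 173·0 + 167·3 = 1191
C: 255·0 + 145·4 + 135·4 + 173·4 + 167·1 = 1979
D: 255·4 + 145·2 + 135·2 + 173·1 + 167·0 = 1753
B: 255·2 + 145·0 + 135·3 + 173·2 + 167·4 = 1929
C has the highest Borda score (1979).

C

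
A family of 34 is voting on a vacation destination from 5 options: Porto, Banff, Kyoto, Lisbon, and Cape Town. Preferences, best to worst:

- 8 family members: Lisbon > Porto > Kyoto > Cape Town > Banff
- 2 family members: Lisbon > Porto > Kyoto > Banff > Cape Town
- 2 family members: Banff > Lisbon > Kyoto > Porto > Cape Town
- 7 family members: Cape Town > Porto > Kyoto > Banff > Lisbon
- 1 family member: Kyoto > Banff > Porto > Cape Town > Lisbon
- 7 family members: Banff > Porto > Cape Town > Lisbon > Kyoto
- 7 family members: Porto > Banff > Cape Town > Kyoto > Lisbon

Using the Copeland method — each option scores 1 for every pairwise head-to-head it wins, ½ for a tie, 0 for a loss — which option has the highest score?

Porto: beats Banff, Kyoto, Lisbon, and Cape Town → score 4.
Banff: beats Lisbon and Cape Town; loses to Porto and Kyoto → score 2.
Kyoto: beats Banff; loses to Porto, Lisbon, and Cape Town → score 1.
Lisbon: beats Kyoto; loses to Porto, Banff, and Cape Town → score 1.
Cape Town: beats Kyoto and Lisbon; loses to Porto and Banff → score 2.
Porto has the best pairwise record.

Porto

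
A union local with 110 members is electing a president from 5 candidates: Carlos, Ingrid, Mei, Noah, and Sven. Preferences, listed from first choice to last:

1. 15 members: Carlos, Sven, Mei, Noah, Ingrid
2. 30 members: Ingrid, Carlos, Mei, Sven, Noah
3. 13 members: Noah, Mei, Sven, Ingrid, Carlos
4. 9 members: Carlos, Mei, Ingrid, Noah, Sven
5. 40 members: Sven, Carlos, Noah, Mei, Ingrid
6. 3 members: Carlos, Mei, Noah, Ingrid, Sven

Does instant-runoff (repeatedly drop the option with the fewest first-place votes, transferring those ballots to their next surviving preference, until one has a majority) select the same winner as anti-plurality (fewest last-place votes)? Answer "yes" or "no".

no

Instant-runoff — R1 Carlos 27, Ingrid 30, Mei 0, Noah 13, Sven 40 (Mei out); R2 Carlos 27, Ingrid 30, Noah 13, Sven 40 (Noah out); R3 Carlos 27, Ingrid 30, Sven 53 (Carlos out); R4 Ingrid 42, Sven 68 (Sven winner). Winner: Sven.
Anti-plurality — last-place votes: Carlos 13, Ingrid 55, Mei 0, Noah 30, Sven 12. Winner: Mei.
The two methods disagree.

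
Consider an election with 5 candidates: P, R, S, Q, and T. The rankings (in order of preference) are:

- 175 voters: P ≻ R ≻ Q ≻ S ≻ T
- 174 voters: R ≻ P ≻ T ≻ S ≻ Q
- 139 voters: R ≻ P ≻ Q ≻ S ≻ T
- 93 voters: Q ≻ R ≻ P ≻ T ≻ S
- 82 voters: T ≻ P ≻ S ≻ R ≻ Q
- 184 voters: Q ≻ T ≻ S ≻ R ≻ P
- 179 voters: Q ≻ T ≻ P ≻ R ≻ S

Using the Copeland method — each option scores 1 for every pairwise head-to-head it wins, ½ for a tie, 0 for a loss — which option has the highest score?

R

P: beats S, Q, and T; loses to R → score 3.
R: beats P, S, Q, and T → score 4.
S: loses to P, R, Q, and T → score 0.
Q: beats S and T; loses to P and R → score 2.
T: beats S; loses to P, R, and Q → score 1.
R has the best pairwise record.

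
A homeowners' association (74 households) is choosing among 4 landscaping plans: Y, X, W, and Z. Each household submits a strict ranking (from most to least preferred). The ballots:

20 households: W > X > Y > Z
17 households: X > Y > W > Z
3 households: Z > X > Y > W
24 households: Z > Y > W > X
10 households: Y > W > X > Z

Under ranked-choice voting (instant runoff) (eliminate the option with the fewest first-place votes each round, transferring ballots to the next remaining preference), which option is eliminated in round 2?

Round 1: Y 10, X 17, W 20, Z 27. Eliminate Y.
Round 2: X 17, W 30, Z 27. Eliminate X.

X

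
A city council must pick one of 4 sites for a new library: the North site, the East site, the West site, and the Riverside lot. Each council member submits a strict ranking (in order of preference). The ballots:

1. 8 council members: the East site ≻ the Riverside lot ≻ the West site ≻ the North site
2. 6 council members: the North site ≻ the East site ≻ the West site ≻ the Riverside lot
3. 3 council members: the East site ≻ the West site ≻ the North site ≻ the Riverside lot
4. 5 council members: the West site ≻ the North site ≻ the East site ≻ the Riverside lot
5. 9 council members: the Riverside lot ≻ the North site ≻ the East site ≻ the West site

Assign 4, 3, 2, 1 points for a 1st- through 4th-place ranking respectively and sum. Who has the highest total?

the North site: 8·1 + 6·4 + 3·2 + 5·3 + 9·3 = 80
the East site: 8·4 + 6·3 + 3·4 + 5·2 + 9·2 = 90
the West site: 8·2 + 6·2 + 3·3 + 5·4 + 9·1 = 66
the Riverside lot: 8·3 + 6·1 + 3·1 + 5·1 + 9·4 = 74
the East site has the highest Borda score (90).

the East site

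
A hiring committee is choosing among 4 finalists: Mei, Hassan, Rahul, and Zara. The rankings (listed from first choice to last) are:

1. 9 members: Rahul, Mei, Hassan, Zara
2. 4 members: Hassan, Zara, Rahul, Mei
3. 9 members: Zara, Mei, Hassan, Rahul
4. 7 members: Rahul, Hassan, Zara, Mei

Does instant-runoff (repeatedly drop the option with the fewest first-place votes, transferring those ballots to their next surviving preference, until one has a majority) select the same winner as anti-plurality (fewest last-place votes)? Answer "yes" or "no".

no

Instant-runoff — R1 Mei 0, Hassan 4, Rahul 16, Zara 9 (Rahul winner). Winner: Rahul.
Anti-plurality — last-place votes: Mei 11, Hassan 0, Rahul 9, Zara 9. Winner: Hassan.
The two methods disagree.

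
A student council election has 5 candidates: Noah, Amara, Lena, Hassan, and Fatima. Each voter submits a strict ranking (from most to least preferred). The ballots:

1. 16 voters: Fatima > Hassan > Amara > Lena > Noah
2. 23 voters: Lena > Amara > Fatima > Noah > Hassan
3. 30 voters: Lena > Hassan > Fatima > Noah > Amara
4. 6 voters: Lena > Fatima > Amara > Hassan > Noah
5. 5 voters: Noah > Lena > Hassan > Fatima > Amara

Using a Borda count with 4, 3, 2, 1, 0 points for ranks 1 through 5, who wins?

Noah: 16·0 + 23·1 + 30·1 + 6·0 + 5·4 = 73
Amara: 16·2 + 23·3 + 30·0 + 6·2 + 5·0 = 113
Lena: 16·1 + 23·4 + 30·4 + 6·4 + 5·3 = 267
Hassan: 16·3 + 23·0 + 30·3 + 6·1 + 5·2 = 154
Fatima: 16·4 + 23·2 + 30·2 + 6·3 + 5·1 = 193
Lena has the highest Borda score (267).

Lena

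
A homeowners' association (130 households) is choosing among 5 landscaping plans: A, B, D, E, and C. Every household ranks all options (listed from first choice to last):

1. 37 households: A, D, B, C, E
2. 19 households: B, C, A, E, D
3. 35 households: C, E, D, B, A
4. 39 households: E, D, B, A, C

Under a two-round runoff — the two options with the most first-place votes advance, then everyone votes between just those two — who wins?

E

Round 1 first-place votes: A 37, B 19, D 0, E 39, C 35.
E and A advance.
Runoff: E is preferred to A by 74 voters; A by 56.
E wins the runoff.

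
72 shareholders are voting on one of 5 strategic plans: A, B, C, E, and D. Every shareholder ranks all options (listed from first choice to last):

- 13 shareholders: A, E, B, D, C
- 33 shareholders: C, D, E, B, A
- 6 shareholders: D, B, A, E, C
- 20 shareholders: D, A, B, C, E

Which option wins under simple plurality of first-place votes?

C

First-place votes: A 13, B 0, C 33, E 0, D 26.
C has the most first-place votes.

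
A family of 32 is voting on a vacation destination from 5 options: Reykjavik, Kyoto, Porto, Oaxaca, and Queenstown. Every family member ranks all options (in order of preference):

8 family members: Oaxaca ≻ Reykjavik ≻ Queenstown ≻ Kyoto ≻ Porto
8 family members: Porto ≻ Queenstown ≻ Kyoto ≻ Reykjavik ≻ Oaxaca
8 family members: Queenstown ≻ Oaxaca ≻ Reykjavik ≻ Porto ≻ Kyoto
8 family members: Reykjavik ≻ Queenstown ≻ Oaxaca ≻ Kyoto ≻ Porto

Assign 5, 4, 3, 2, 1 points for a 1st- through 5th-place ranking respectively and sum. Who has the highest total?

Queenstown

Reykjavik: 8·4 + 8·2 + 8·3 + 8·5 = 112
Kyoto: 8·2 + 8·3 + 8·1 + 8·2 = 64
Porto: 8·1 + 8·5 + 8·2 + 8·1 = 72
Oaxaca: 8·5 + 8·1 + 8·4 + 8·3 = 104
Queenstown: 8·3 + 8·4 + 8·5 + 8·4 = 128
Queenstown has the highest Borda score (128).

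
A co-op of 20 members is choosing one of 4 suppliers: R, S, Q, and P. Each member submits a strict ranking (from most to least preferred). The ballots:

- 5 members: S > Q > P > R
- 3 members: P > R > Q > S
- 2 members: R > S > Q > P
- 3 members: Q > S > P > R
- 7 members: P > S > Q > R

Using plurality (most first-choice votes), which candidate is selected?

First-place votes: R 2, S 5, Q 3, P 10.
P has the most first-place votes.

P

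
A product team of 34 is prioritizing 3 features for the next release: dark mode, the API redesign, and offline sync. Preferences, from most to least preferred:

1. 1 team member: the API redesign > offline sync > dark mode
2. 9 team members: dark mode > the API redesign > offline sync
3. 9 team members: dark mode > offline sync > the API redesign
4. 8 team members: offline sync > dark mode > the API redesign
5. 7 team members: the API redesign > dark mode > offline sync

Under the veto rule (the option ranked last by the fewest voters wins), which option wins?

Last-place votes: dark mode 1, the API redesign 17, offline sync 16.
dark mode is ranked last by the fewest voters, so dark mode wins.

dark mode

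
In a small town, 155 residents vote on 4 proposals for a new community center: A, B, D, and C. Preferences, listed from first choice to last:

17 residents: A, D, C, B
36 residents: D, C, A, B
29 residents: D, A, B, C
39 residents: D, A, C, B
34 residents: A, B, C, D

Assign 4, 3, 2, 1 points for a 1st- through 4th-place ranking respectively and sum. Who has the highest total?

A: 17·4 + 36·2 + 29·3 + 39·3 + 34·4 = 480
B: 17·1 + 36·1 + 29·2 + 39·1 + 34·3 = 252
D: 17·3 + 36·4 + 29·4 + 39·4 + 34·1 = 501
C: 17·2 + 36·3 + 29·1 + 39·2 + 34·2 = 317
D has the highest Borda score (501).

D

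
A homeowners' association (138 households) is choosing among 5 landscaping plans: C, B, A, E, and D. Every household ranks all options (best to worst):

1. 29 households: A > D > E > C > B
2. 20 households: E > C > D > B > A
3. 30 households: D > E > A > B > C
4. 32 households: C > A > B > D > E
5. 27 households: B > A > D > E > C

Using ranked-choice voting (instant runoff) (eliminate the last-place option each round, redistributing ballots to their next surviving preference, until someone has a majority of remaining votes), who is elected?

A

Round 1: C 32, B 27, A 29, E 20, D 30. Eliminate E.
Round 2: C 52, B 27, A 29, D 30. Eliminate B.
Round 3: C 52, A 56, D 30. Eliminate D.
Round 4: C 52, A 86. A has a majority.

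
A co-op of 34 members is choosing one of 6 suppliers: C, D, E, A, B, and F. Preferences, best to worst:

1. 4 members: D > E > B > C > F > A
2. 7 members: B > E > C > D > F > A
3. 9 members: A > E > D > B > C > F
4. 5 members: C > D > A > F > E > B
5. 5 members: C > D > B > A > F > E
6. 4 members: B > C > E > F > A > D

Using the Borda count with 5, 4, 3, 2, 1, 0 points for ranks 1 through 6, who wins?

C

C: 4·2 + 7·3 + 9·1 + 5·5 + 5·5 + 4·4 = 104
D: 4·5 + 7·2 + 9·3 + 5·4 + 5·4 + 4·0 = 101
E: 4·4 + 7·4 + 9·4 + 5·1 + 5·0 + 4·3 = 97
A: 4·0 + 7·0 + 9·5 + 5·3 + 5·2 + 4·1 = 74
B: 4·3 + 7·5 + 9·2 + 5·0 + 5·3 + 4·5 = 100
F: 4·1 + 7·1 + 9·0 + 5·2 + 5·1 + 4·2 = 34
C has the highest Borda score (104).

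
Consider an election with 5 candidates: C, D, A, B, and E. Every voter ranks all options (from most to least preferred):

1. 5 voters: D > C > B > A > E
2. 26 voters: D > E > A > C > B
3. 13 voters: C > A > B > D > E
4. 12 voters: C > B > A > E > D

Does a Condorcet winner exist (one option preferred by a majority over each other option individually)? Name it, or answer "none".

D

D vs C: 31–25 for D.
D vs A: 31–25 for D.
D vs B: 31–25 for D.
D vs E: 44–12 for D.
D beats every other option head-to-head.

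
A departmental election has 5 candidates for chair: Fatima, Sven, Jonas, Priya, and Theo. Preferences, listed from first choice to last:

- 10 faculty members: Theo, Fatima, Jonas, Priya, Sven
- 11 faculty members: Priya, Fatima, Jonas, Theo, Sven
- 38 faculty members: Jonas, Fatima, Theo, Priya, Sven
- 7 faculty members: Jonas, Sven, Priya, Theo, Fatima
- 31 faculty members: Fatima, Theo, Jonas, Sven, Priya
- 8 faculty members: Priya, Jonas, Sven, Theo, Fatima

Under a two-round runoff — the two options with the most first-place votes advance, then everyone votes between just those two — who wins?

Jonas

Round 1 first-place votes: Fatima 31, Sven 0, Jonas 45, Priya 19, Theo 10.
Jonas and Fatima advance.
Runoff: Jonas is preferred to Fatima by 53 voters; Fatima by 52.
Jonas wins the runoff.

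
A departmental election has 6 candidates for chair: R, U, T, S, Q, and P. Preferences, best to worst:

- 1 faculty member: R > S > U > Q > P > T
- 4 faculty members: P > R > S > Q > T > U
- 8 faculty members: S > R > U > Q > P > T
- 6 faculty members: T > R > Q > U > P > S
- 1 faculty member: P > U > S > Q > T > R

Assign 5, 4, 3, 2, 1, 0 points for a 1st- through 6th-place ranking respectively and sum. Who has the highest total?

R

R: 1·5 + 4·4 + 8·4 + 6·4 + 1·0 = 77
U: 1·3 + 4·0 + 8·3 + 6·2 + 1·4 = 43
T: 1·0 + 4·1 + 8·0 + 6·5 + 1·1 = 35
S: 1·4 + 4·3 + 8·5 + 6·0 + 1·3 = 59
Q: 1·2 + 4·2 + 8·2 + 6·3 + 1·2 = 46
P: 1·1 + 4·5 + 8·1 + 6·1 + 1·5 = 40
R has the highest Borda score (77).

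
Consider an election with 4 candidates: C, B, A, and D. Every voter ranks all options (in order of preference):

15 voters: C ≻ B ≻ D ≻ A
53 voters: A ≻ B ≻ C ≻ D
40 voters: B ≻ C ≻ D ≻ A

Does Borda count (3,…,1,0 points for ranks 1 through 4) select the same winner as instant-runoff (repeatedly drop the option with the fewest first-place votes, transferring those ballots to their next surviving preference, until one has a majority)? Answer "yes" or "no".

yes

Borda — scores: C 178, B 256, A 159, D 55. Winner: B.
Instant-runoff — R1 C 15, B 40, A 53, D 0 (D out); R2 C 15, B 40, A 53 (C out); R3 B 55, A 53 (B winner). Winner: B.
The two methods agree.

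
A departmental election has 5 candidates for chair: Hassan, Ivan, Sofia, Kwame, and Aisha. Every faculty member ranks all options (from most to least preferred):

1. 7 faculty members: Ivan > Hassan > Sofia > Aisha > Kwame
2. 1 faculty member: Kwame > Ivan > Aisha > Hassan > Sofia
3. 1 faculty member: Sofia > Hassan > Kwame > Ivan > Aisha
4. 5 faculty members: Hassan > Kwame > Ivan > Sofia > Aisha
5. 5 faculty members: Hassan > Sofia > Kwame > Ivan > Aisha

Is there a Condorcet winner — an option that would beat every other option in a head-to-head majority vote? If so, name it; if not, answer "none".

Hassan vs Ivan: 11–8 for Hassan.
Hassan vs Sofia: 18–1 for Hassan.
Hassan vs Kwame: 18–1 for Hassan.
Hassan vs Aisha: 18–1 for Hassan.
Hassan beats every other option head-to-head.

Hassan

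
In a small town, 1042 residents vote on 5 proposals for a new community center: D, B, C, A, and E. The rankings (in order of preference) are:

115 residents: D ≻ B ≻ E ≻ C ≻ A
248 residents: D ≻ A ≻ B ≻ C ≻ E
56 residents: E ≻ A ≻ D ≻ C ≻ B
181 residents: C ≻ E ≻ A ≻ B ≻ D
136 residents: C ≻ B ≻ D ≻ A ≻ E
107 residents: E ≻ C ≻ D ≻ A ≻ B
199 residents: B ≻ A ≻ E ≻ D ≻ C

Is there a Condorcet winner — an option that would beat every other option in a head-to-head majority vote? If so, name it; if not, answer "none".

none

Checking pairwise contests:
E beats D 543–499.
D beats B 526–516.
D beats C 618–424.
D beats A 606–436.
B beats E 698–344.
Every option loses at least one head-to-head, so there is no Condorcet winner.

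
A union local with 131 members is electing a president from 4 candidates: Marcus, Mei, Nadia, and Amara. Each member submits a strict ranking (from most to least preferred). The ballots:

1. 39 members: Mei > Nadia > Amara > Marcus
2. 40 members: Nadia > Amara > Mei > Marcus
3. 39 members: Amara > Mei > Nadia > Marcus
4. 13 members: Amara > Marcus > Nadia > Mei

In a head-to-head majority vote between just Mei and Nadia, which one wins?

Voters preferring Mei to Nadia: 78; preferring Nadia to Mei: 53.
Mei wins the head-to-head.

Mei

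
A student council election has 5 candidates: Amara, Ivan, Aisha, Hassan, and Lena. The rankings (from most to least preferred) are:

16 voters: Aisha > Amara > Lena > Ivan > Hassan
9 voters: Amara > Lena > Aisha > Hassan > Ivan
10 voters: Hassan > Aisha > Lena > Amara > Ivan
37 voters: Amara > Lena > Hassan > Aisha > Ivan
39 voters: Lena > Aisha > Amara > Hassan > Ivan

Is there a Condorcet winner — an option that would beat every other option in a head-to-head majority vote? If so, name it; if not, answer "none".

Checking pairwise contests:
Aisha beats Amara 65–46.
Amara beats Ivan 111–0.
Lena beats Aisha 85–26.
Amara beats Hassan 101–10.
Amara beats Lena 62–49.
Every option loses at least one head-to-head, so there is no Condorcet winner.

none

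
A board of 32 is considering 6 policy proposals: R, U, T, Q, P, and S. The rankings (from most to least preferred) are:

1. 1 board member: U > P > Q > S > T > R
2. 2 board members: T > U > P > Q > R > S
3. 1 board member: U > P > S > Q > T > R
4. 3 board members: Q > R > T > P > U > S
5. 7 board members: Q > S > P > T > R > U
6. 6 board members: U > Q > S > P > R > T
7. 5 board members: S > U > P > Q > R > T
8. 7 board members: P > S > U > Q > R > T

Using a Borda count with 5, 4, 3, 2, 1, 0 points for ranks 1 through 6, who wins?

R: 1·0 + 2·1 + 1·0 + 3·4 + 7·1 + 6·1 + 5·1 + 7·1 = 39
U: 1·5 + 2·4 + 1·5 + 3·1 + 7·0 + 6·5 + 5·4 + 7·3 = 92
T: 1·1 + 2·5 + 1·1 + 3·3 + 7·2 + 6·0 + 5·0 + 7·0 = 35
Q: 1·3 + 2·2 + 1·2 + 3·5 + 7·5 + 6·4 + 5·2 + 7·2 = 107
P: 1·4 + 2·3 + 1·4 + 3·2 + 7·3 + 6·2 + 5·3 + 7·5 = 103
S: 1·2 + 2·0 + 1·3 + 3·0 + 7·4 + 6·3 + 5·5 + 7·4 = 104
Q has the highest Borda score (107).

Q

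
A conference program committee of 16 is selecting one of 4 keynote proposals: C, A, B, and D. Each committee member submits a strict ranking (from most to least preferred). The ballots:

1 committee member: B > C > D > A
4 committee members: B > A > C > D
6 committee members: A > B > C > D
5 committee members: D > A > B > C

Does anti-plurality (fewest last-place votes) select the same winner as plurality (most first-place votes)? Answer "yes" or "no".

Anti-plurality — last-place votes: C 5, A 1, B 0, D 10. Winner: B.
Plurality — first-place votes: C 0, A 6, B 5, D 5. Winner: A.
The two methods disagree.

no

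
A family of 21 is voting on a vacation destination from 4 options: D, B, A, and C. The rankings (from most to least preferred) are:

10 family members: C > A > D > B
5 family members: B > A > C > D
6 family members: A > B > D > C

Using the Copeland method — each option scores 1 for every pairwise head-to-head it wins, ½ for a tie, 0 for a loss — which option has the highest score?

D: loses to B, A, and C → score 0.
B: beats D and C; loses to A → score 2.
A: beats D, B, and C → score 3.
C: beats D; loses to B and A → score 1.
A has the best pairwise record.

A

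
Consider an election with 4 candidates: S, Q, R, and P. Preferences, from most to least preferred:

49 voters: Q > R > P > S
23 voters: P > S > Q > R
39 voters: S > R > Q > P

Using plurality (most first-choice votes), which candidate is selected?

Q

First-place votes: S 39, Q 49, R 0, P 23.
Q has the most first-place votes.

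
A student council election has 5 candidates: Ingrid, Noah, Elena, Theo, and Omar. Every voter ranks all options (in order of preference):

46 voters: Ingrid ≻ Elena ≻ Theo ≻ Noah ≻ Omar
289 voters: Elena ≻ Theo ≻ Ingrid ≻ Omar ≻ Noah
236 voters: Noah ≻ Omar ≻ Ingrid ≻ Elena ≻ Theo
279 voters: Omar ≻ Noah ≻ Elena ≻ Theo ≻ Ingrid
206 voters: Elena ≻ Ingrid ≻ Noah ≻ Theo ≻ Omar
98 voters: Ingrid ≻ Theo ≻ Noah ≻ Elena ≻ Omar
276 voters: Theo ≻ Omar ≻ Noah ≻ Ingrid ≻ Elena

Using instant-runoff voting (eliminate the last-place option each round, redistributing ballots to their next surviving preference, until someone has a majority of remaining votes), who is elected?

Round 1: Ingrid 144, Noah 236, Elena 495, Theo 276, Omar 279. Eliminate Ingrid.
Round 2: Noah 236, Elena 541, Theo 374, Omar 279. Eliminate Noah.
Round 3: Elena 541, Theo 374, Omar 515. Eliminate Theo.
Round 4: Elena 639, Omar 791. Omar has a majority.

Omar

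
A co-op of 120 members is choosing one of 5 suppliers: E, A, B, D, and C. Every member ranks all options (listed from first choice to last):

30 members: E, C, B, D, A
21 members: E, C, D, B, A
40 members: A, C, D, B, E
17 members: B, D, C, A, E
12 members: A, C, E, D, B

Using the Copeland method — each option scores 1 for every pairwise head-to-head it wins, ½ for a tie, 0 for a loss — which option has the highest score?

C

E: beats B and D; loses to A and C → score 2.
A: beats E; loses to B, D, and C → score 1.
B: beats A; loses to E, D, and C → score 1.
D: beats A and B; loses to E and C → score 2.
C: beats E, A, B, and D → score 4.
C has the best pairwise record.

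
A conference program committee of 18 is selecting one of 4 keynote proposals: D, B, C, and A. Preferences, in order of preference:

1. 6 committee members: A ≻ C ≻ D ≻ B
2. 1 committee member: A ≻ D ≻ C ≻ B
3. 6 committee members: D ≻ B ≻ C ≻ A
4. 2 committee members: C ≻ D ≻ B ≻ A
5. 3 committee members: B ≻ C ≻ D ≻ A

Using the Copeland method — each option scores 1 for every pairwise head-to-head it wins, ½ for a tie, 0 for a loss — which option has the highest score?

C

D: beats B and A; loses to C → score 2.
B: beats A; ties C; loses to D → score 1.5.
C: beats D and A; ties B → score 2.5.
A: loses to D, B, and C → score 0.
C has the best pairwise record.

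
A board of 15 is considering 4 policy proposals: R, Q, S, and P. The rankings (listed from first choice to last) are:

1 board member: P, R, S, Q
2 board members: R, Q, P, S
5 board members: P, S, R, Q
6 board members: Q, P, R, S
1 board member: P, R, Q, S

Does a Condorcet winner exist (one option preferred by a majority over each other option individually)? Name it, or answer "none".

none

Checking pairwise contests:
P beats R 13–2.
R beats Q 9–6.
R beats S 10–5.
Q beats P 8–7.
Every option loses at least one head-to-head, so there is no Condorcet winner.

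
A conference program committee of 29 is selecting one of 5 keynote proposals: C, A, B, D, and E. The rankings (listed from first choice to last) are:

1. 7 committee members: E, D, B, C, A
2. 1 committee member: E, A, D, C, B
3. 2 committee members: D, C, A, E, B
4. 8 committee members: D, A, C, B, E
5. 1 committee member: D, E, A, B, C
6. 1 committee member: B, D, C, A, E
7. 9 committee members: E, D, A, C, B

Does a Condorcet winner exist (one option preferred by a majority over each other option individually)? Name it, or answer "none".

E vs C: 18–11 for E.
E vs A: 18–11 for E.
E vs B: 20–9 for E.
E vs D: 17–12 for E.
E beats every other option head-to-head.

E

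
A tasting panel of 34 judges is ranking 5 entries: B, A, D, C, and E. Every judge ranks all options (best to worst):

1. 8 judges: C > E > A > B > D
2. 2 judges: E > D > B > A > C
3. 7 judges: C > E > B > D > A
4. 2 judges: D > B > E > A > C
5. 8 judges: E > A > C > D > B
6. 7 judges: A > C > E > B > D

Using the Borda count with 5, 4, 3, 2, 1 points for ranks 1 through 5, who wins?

E

B: 8·2 + 2·3 + 7·3 + 2·4 + 8·1 + 7·2 = 73
A: 8·3 + 2·2 + 7·1 + 2·2 + 8·4 + 7·5 = 106
D: 8·1 + 2·4 + 7·2 + 2·5 + 8·2 + 7·1 = 63
C: 8·5 + 2·1 + 7·5 + 2·1 + 8·3 + 7·4 = 131
E: 8·4 + 2·5 + 7·4 + 2·3 + 8·5 + 7·3 = 137
E has the highest Borda score (137).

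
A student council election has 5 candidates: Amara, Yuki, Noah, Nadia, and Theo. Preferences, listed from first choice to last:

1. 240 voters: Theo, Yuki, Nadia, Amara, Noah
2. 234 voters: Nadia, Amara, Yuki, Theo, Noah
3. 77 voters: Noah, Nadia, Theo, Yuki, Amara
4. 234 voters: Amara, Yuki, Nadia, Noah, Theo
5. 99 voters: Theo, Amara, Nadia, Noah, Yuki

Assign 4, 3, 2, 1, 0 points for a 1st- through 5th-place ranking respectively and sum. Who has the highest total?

Amara: 240·1 + 234·3 + 77·0 + 234·4 + 99·3 = 2175
Yuki: 240·3 + 234·2 + 77·1 + 234·3 + 99·0 = 1967
Noah: 240·0 + 234·0 + 77·4 + 234·1 + 99·1 = 641
Nadia: 240·2 + 234·4 + 77·3 + 234·2 + 99·2 = 2313
Theo: 240·4 + 234·1 + 77·2 + 234·0 + 99·4 = 1744
Nadia has the highest Borda score (2313).

Nadia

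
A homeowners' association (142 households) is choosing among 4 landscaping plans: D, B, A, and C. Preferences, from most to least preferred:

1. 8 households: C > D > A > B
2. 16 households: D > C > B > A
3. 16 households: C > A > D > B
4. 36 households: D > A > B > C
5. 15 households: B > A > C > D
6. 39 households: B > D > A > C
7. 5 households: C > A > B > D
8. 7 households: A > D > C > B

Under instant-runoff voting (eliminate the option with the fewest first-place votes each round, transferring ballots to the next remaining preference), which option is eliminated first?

A

Round 1: D 52, B 54, A 7, C 29. Eliminate A.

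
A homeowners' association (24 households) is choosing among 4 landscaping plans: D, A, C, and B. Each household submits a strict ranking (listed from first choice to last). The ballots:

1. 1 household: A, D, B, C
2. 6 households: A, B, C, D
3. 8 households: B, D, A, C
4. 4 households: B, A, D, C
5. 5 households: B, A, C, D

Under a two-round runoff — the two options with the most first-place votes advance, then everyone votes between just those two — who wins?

Round 1 first-place votes: D 0, A 7, C 0, B 17.
B and A advance.
Runoff: B is preferred to A by 17 voters; A by 7.
B wins the runoff.

B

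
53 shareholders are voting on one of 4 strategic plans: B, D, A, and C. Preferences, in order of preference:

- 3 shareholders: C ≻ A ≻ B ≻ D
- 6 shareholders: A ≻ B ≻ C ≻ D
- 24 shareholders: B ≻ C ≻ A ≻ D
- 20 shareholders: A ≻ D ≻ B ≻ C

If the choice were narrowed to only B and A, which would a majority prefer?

A

Voters preferring B to A: 24; preferring A to B: 29.
A wins the head-to-head.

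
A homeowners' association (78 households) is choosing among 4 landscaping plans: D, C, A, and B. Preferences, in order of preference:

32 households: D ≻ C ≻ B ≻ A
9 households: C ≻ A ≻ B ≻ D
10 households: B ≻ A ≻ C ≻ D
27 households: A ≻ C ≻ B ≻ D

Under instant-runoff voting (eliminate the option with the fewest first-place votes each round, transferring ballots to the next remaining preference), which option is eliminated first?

C

Round 1: D 32, C 9, A 27, B 10. Eliminate C.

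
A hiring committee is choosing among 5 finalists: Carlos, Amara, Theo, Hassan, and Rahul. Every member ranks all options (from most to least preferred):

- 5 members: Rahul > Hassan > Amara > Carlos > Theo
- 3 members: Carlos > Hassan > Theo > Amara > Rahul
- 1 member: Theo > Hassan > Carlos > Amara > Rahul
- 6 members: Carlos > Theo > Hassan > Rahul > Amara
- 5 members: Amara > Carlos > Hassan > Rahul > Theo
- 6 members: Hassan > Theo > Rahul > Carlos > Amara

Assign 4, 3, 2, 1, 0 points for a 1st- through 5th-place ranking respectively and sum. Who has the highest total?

Carlos: 5·1 + 3·4 + 1·2 + 6·4 + 5·3 + 6·1 = 64
Amara: 5·2 + 3·1 + 1·1 + 6·0 + 5·4 + 6·0 = 34
Theo: 5·0 + 3·2 + 1·4 + 6·3 + 5·0 + 6·3 = 46
Hassan: 5·3 + 3·3 + 1·3 + 6·2 + 5·2 + 6·4 = 73
Rahul: 5·4 + 3·0 + 1·0 + 6·1 + 5·1 + 6·2 = 43
Hassan has the highest Borda score (73).

Hassan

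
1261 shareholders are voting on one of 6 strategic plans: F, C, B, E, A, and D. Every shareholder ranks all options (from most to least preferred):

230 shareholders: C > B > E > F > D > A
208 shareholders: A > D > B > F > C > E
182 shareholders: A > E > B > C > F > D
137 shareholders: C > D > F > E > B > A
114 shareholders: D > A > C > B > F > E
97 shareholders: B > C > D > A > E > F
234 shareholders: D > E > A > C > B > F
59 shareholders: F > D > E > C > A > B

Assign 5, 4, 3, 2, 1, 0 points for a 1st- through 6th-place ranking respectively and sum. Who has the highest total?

D

F: 230·2 + 208·2 + 182·1 + 137·3 + 114·1 + 97·0 + 234·0 + 59·5 = 1878
C: 230·5 + 208·1 + 182·2 + 137·5 + 114·3 + 97·4 + 234·2 + 59·2 = 3723
B: 230·4 + 208·3 + 182·3 + 137·1 + 114·2 + 97·5 + 234·1 + 59·0 = 3174
E: 230·3 + 208·0 + 182·4 + 137·2 + 114·0 + 97·1 + 234·4 + 59·3 = 2902
A: 230·0 + 208·5 + 182·5 + 137·0 + 114·4 + 97·2 + 234·3 + 59·1 = 3361
D: 230·1 + 208·4 + 182·0 + 137·4 + 114·5 + 97·3 + 234·5 + 59·4 = 3877
D has the highest Borda score (3877).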